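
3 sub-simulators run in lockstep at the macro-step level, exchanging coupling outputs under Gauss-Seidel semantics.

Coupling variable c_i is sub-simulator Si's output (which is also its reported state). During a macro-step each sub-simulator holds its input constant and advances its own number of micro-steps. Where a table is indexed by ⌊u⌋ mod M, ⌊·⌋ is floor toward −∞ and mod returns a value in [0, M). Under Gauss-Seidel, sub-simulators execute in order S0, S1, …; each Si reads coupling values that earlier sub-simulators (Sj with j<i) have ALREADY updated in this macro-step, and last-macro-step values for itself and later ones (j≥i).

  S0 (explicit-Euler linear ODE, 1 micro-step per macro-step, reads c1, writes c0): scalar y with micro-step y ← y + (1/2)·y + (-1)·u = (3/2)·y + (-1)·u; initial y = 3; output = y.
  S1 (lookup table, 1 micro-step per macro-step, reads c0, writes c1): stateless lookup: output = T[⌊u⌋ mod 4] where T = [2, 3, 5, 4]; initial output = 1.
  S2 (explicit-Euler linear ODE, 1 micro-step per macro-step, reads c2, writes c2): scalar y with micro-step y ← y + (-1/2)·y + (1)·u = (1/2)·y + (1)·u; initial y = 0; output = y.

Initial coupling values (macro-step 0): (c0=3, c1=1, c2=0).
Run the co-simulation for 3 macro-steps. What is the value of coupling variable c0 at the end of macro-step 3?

c0 at macro-step 3 = -9/8

macro 1: S0 reads c1=1 → after 1×micro: 7/2; S1 reads c0=7/2 → after 1×micro: 4; S2 reads c2=0 → after 1×micro: 0 ⇒ (c0=7/2, c1=4, c2=0)
macro 2: S0 reads c1=4 → after 1×micro: 5/4; S1 reads c0=5/4 → after 1×micro: 3; S2 reads c2=0 → after 1×micro: 0 ⇒ (c0=5/4, c1=3, c2=0)
macro 3: S0 reads c1=3 → after 1×micro: -9/8; S1 reads c0=-9/8 → after 1×micro: 5; S2 reads c2=0 → after 1×micro: 0 ⇒ (c0=-9/8, c1=5, c2=0)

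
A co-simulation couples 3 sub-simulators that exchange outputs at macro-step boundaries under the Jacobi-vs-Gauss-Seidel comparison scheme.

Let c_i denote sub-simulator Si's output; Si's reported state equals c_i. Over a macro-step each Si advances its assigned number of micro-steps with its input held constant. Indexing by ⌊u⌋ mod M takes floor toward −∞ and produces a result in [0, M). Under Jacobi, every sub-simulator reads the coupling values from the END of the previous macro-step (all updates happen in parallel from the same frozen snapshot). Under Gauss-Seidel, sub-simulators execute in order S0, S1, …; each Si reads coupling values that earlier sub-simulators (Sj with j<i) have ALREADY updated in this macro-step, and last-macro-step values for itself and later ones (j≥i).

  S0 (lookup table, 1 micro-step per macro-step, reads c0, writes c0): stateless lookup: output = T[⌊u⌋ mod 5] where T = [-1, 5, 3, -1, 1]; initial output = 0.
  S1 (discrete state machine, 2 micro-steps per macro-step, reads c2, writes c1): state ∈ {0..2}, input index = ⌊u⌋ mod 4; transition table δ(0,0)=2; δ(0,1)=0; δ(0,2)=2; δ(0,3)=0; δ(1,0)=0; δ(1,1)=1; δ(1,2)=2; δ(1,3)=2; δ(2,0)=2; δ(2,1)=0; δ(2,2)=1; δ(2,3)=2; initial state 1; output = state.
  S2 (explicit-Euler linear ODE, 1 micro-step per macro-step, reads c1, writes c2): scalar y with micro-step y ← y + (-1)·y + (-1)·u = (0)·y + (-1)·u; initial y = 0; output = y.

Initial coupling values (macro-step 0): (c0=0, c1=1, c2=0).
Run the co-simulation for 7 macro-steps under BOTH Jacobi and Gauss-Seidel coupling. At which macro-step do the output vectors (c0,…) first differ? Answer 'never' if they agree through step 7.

[Jacobi] macro 1: S0 reads c0=0 → after 1×micro: -1; S1 reads c2=0 → after 2×micro: 2; S2 reads c1=1 → after 1×micro: -1 ⇒ (c0=-1, c1=2, c2=-1)
[Jacobi] macro 2: S0 reads c0=-1 → after 1×micro: 1; S1 reads c2=-1 → after 2×micro: 2; S2 reads c1=2 → after 1×micro: -2 ⇒ (c0=1, c1=2, c2=-2)
[Jacobi] macro 3: S0 reads c0=1 → after 1×micro: 5; S1 reads c2=-2 → after 2×micro: 2; S2 reads c1=2 → after 1×micro: -2 ⇒ (c0=5, c1=2, c2=-2)
[Jacobi] macro 4: S0 reads c0=5 → after 1×micro: -1; S1 reads c2=-2 → after 2×micro: 2; S2 reads c1=2 → after 1×micro: -2 ⇒ (c0=-1, c1=2, c2=-2)
[Jacobi] macro 5: S0 reads c0=-1 → after 1×micro: 1; S1 reads c2=-2 → after 2×micro: 2; S2 reads c1=2 → after 1×micro: -2 ⇒ (c0=1, c1=2, c2=-2)
[Jacobi] macro 6: S0 reads c0=1 → after 1×micro: 5; S1 reads c2=-2 → after 2×micro: 2; S2 reads c1=2 → after 1×micro: -2 ⇒ (c0=5, c1=2, c2=-2)
[Jacobi] macro 7: S0 reads c0=5 → after 1×micro: -1; S1 reads c2=-2 → after 2×micro: 2; S2 reads c1=2 → after 1×micro: -2 ⇒ (c0=-1, c1=2, c2=-2)
[Gauss-Seidel] macro 1: S0 reads c0=0 → after 1×micro: -1; S1 reads c2=0 → after 2×micro: 2; S2 reads c1=2 → after 1×micro: -2 ⇒ (c0=-1, c1=2, c2=-2)
[Gauss-Seidel] macro 2: S0 reads c0=-1 → after 1×micro: 1; S1 reads c2=-2 → after 2×micro: 2; S2 reads c1=2 → after 1×micro: -2 ⇒ (c0=1, c1=2, c2=-2)
[Gauss-Seidel] macro 3: S0 reads c0=1 → after 1×micro: 5; S1 reads c2=-2 → after 2×micro: 2; S2 reads c1=2 → after 1×micro: -2 ⇒ (c0=5, c1=2, c2=-2)
[Gauss-Seidel] macro 4: S0 reads c0=5 → after 1×micro: -1; S1 reads c2=-2 → after 2×micro: 2; S2 reads c1=2 → after 1×micro: -2 ⇒ (c0=-1, c1=2, c2=-2)
[Gauss-Seidel] macro 5: S0 reads c0=-1 → after 1×micro: 1; S1 reads c2=-2 → after 2×micro: 2; S2 reads c1=2 → after 1×micro: -2 ⇒ (c0=1, c1=2, c2=-2)
[Gauss-Seidel] macro 6: S0 reads c0=1 → after 1×micro: 5; S1 reads c2=-2 → after 2×micro: 2; S2 reads c1=2 → after 1×micro: -2 ⇒ (c0=5, c1=2, c2=-2)
[Gauss-Seidel] macro 7: S0 reads c0=5 → after 1×micro: -1; S1 reads c2=-2 → after 2×micro: 2; S2 reads c1=2 → after 1×micro: -2 ⇒ (c0=-1, c1=2, c2=-2)

first divergence at macro-step: 1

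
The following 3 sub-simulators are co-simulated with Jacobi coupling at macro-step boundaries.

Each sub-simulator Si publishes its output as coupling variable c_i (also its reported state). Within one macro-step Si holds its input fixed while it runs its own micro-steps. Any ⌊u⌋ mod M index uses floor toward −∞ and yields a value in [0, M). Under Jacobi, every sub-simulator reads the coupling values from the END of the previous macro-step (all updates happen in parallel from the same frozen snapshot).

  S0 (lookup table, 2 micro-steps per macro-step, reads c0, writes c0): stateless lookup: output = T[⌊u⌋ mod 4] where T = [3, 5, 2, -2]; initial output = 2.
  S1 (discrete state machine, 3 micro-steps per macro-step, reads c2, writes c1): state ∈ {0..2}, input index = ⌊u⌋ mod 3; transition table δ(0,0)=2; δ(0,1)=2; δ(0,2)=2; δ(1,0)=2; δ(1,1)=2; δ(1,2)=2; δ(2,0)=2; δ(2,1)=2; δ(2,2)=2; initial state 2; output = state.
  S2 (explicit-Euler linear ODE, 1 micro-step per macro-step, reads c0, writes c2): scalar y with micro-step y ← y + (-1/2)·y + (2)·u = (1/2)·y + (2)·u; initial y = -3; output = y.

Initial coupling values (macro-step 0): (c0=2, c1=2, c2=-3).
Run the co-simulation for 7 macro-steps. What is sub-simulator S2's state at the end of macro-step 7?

macro 1: S0 reads c0=2 → after 2×micro: 2; S1 reads c2=-3 → after 3×micro: 2; S2 reads c0=2 → after 1×micro: 5/2 ⇒ (c0=2, c1=2, c2=5/2)
macro 2: S0 reads c0=2 → after 2×micro: 2; S1 reads c2=5/2 → after 3×micro: 2; S2 reads c0=2 → after 1×micro: 21/4 ⇒ (c0=2, c1=2, c2=21/4)
macro 3: S0 reads c0=2 → after 2×micro: 2; S1 reads c2=21/4 → after 3×micro: 2; S2 reads c0=2 → after 1×micro: 53/8 ⇒ (c0=2, c1=2, c2=53/8)
macro 4: S0 reads c0=2 → after 2×micro: 2; S1 reads c2=53/8 → after 3×micro: 2; S2 reads c0=2 → after 1×micro: 117/16 ⇒ (c0=2, c1=2, c2=117/16)
macro 5: S0 reads c0=2 → after 2×micro: 2; S1 reads c2=117/16 → after 3×micro: 2; S2 reads c0=2 → after 1×micro: 245/32 ⇒ (c0=2, c1=2, c2=245/32)
macro 6: S0 reads c0=2 → after 2×micro: 2; S1 reads c2=245/32 → after 3×micro: 2; S2 reads c0=2 → after 1×micro: 501/64 ⇒ (c0=2, c1=2, c2=501/64)
macro 7: S0 reads c0=2 → after 2×micro: 2; S1 reads c2=501/64 → after 3×micro: 2; S2 reads c0=2 → after 1×micro: 1013/128 ⇒ (c0=2, c1=2, c2=1013/128)

S2 state at macro-step 7 = 1013/128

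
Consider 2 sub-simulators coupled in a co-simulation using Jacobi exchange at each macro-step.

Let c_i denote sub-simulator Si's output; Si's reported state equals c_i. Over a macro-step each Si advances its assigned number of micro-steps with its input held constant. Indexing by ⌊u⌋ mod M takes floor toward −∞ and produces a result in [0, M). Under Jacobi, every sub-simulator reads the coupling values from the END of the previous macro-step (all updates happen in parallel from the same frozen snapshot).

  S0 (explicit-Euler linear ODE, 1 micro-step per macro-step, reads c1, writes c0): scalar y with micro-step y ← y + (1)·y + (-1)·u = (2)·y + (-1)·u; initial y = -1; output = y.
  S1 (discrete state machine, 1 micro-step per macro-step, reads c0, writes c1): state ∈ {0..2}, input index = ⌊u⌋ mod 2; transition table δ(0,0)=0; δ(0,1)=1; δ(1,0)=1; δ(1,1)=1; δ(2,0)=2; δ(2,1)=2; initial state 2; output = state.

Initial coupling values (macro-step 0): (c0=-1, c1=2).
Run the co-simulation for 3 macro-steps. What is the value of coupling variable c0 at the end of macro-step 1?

macro 1: S0 reads c1=2 → after 1×micro: -4; S1 reads c0=-1 → after 1×micro: 2 ⇒ (c0=-4, c1=2)
macro 2: S0 reads c1=2 → after 1×micro: -10; S1 reads c0=-4 → after 1×micro: 2 ⇒ (c0=-10, c1=2)
macro 3: S0 reads c1=2 → after 1×micro: -22; S1 reads c0=-10 → after 1×micro: 2 ⇒ (c0=-22, c1=2)

c0 at macro-step 1 = -4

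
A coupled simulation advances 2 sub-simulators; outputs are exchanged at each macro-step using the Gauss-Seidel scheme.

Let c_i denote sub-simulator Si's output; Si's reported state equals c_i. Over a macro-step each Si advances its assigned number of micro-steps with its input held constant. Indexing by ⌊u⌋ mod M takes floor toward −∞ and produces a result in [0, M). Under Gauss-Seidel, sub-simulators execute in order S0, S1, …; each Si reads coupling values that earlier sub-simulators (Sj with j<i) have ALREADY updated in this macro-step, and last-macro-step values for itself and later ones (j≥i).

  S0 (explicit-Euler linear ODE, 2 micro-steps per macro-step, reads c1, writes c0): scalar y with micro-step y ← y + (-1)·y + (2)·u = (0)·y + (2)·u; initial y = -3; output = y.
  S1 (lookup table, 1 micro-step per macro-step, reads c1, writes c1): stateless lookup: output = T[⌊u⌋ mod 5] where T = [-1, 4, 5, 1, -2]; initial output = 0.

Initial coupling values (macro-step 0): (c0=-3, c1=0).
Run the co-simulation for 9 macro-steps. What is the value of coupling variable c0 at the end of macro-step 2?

c0 at macro-step 2 = -2

macro 1: S0 reads c1=0 → after 2×micro: 0; S1 reads c1=0 → after 1×micro: -1 ⇒ (c0=0, c1=-1)
macro 2: S0 reads c1=-1 → after 2×micro: -2; S1 reads c1=-1 → after 1×micro: -2 ⇒ (c0=-2, c1=-2)
macro 3: S0 reads c1=-2 → after 2×micro: -4; S1 reads c1=-2 → after 1×micro: 1 ⇒ (c0=-4, c1=1)
macro 4: S0 reads c1=1 → after 2×micro: 2; S1 reads c1=1 → after 1×micro: 4 ⇒ (c0=2, c1=4)
macro 5: S0 reads c1=4 → after 2×micro: 8; S1 reads c1=4 → after 1×micro: -2 ⇒ (c0=8, c1=-2)
macro 6: S0 reads c1=-2 → after 2×micro: -4; S1 reads c1=-2 → after 1×micro: 1 ⇒ (c0=-4, c1=1)
macro 7: S0 reads c1=1 → after 2×micro: 2; S1 reads c1=1 → after 1×micro: 4 ⇒ (c0=2, c1=4)
macro 8: S0 reads c1=4 → after 2×micro: 8; S1 reads c1=4 → after 1×micro: -2 ⇒ (c0=8, c1=-2)
macro 9: S0 reads c1=-2 → after 2×micro: -4; S1 reads c1=-2 → after 1×micro: 1 ⇒ (c0=-4, c1=1)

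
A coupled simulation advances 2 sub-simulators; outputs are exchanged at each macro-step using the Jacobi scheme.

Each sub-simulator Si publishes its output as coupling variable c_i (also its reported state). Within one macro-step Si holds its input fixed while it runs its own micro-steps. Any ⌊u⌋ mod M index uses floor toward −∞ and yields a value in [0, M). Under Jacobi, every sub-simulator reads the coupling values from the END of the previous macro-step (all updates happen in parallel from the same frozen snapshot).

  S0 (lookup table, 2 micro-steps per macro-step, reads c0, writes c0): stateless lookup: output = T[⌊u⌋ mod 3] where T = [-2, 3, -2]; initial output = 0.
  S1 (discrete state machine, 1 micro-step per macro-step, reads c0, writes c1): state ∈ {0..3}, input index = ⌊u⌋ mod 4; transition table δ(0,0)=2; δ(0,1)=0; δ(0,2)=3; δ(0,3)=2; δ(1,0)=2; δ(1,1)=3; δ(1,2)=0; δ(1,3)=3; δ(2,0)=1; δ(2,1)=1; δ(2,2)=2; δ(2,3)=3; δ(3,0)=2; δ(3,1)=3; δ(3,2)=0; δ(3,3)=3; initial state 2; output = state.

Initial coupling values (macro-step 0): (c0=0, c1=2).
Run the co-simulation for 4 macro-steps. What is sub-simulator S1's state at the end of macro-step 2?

S1 state at macro-step 2 = 0

macro 1: S0 reads c0=0 → after 2×micro: -2; S1 reads c0=0 → after 1×micro: 1 ⇒ (c0=-2, c1=1)
macro 2: S0 reads c0=-2 → after 2×micro: 3; S1 reads c0=-2 → after 1×micro: 0 ⇒ (c0=3, c1=0)
macro 3: S0 reads c0=3 → after 2×micro: -2; S1 reads c0=3 → after 1×micro: 2 ⇒ (c0=-2, c1=2)
macro 4: S0 reads c0=-2 → after 2×micro: 3; S1 reads c0=-2 → after 1×micro: 2 ⇒ (c0=3, c1=2)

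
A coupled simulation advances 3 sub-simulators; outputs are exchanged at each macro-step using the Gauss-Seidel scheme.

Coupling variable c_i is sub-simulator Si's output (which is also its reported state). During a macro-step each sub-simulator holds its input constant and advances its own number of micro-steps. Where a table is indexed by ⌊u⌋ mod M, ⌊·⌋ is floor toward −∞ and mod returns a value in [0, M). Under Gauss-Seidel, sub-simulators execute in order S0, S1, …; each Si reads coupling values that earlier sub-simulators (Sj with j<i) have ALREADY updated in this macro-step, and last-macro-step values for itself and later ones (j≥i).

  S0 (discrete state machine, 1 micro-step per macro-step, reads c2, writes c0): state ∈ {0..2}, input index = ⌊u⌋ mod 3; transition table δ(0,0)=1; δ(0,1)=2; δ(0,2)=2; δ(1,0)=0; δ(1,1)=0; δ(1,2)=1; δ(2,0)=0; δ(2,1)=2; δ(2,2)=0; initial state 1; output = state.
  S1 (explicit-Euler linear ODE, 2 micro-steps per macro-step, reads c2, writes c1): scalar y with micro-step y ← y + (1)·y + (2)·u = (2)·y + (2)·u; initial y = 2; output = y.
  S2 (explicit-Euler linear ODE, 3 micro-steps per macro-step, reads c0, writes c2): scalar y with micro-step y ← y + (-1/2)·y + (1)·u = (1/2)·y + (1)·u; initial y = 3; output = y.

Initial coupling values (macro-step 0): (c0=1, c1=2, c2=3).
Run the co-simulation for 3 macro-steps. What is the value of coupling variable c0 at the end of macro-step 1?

macro 1: S0 reads c2=3 → after 1×micro: 0; S1 reads c2=3 → after 2×micro: 26; S2 reads c0=0 → after 3×micro: 3/8 ⇒ (c0=0, c1=26, c2=3/8)
macro 2: S0 reads c2=3/8 → after 1×micro: 1; S1 reads c2=3/8 → after 2×micro: 425/4; S2 reads c0=1 → after 3×micro: 115/64 ⇒ (c0=1, c1=425/4, c2=115/64)
macro 3: S0 reads c2=115/64 → after 1×micro: 0; S1 reads c2=115/64 → after 2×micro: 13945/32; S2 reads c0=0 → after 3×micro: 115/512 ⇒ (c0=0, c1=13945/32, c2=115/512)

c0 at macro-step 1 = 0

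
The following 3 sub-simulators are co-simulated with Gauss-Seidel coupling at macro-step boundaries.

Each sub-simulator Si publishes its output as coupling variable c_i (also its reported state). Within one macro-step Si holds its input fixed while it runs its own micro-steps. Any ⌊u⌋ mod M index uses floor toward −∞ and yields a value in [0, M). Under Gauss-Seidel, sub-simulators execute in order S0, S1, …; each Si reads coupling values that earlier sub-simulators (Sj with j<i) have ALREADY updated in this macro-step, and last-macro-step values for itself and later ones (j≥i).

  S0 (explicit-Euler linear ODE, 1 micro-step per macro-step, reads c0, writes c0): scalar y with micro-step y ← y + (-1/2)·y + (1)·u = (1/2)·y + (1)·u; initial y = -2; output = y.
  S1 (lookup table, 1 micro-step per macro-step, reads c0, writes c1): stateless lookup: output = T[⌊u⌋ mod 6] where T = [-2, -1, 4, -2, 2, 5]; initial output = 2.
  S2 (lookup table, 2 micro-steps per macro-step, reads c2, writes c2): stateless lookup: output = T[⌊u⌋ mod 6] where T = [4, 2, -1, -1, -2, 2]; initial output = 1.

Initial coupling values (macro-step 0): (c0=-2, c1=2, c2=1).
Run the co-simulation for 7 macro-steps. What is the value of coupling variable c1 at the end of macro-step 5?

c1 at macro-step 5 = 4

macro 1: S0 reads c0=-2 → after 1×micro: -3; S1 reads c0=-3 → after 1×micro: -2; S2 reads c2=1 → after 2×micro: 2 ⇒ (c0=-3, c1=-2, c2=2)
macro 2: S0 reads c0=-3 → after 1×micro: -9/2; S1 reads c0=-9/2 → after 1×micro: -1; S2 reads c2=2 → after 2×micro: -1 ⇒ (c0=-9/2, c1=-1, c2=-1)
macro 3: S0 reads c0=-9/2 → after 1×micro: -27/4; S1 reads c0=-27/4 → after 1×micro: 5; S2 reads c2=-1 → after 2×micro: 2 ⇒ (c0=-27/4, c1=5, c2=2)
macro 4: S0 reads c0=-27/4 → after 1×micro: -81/8; S1 reads c0=-81/8 → after 1×micro: -1; S2 reads c2=2 → after 2×micro: -1 ⇒ (c0=-81/8, c1=-1, c2=-1)
macro 5: S0 reads c0=-81/8 → after 1×micro: -243/16; S1 reads c0=-243/16 → after 1×micro: 4; S2 reads c2=-1 → after 2×micro: 2 ⇒ (c0=-243/16, c1=4, c2=2)
macro 6: S0 reads c0=-243/16 → after 1×micro: -729/32; S1 reads c0=-729/32 → after 1×micro: -1; S2 reads c2=2 → after 2×micro: -1 ⇒ (c0=-729/32, c1=-1, c2=-1)
macro 7: S0 reads c0=-729/32 → after 1×micro: -2187/64; S1 reads c0=-2187/64 → after 1×micro: -1; S2 reads c2=-1 → after 2×micro: 2 ⇒ (c0=-2187/64, c1=-1, c2=2)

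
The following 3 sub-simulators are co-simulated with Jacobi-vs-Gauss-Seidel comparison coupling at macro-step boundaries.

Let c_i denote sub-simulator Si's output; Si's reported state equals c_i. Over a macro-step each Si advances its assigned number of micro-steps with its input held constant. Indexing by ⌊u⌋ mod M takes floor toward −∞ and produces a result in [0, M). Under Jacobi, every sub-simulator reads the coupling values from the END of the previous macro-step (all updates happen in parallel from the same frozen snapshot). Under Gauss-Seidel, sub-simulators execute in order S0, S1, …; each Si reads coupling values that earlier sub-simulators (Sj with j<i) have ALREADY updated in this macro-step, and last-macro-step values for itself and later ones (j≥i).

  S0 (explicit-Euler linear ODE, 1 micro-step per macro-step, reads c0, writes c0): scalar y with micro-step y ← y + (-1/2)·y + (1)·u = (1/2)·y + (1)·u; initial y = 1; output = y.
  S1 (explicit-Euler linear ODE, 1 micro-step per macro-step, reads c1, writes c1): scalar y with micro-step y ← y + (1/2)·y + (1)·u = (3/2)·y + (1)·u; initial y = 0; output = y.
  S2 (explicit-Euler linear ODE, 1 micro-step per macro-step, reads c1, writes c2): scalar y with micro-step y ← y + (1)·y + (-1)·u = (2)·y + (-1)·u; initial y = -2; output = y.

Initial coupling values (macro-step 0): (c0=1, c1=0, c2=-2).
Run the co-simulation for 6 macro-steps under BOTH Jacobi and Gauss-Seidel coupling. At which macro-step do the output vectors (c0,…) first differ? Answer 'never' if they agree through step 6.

[Jacobi] macro 1: S0 reads c0=1 → after 1×micro: 3/2; S1 reads c1=0 → after 1×micro: 0; S2 reads c1=0 → after 1×micro: -4 ⇒ (c0=3/2, c1=0, c2=-4)
[Jacobi] macro 2: S0 reads c0=3/2 → after 1×micro: 9/4; S1 reads c1=0 → after 1×micro: 0; S2 reads c1=0 → after 1×micro: -8 ⇒ (c0=9/4, c1=0, c2=-8)
[Jacobi] macro 3: S0 reads c0=9/4 → after 1×micro: 27/8; S1 reads c1=0 → after 1×micro: 0; S2 reads c1=0 → after 1×micro: -16 ⇒ (c0=27/8, c1=0, c2=-16)
[Jacobi] macro 4: S0 reads c0=27/8 → after 1×micro: 81/16; S1 reads c1=0 → after 1×micro: 0; S2 reads c1=0 → after 1×micro: -32 ⇒ (c0=81/16, c1=0, c2=-32)
[Jacobi] macro 5: S0 reads c0=81/16 → after 1×micro: 243/32; S1 reads c1=0 → after 1×micro: 0; S2 reads c1=0 → after 1×micro: -64 ⇒ (c0=243/32, c1=0, c2=-64)
[Jacobi] macro 6: S0 reads c0=243/32 → after 1×micro: 729/64; S1 reads c1=0 → after 1×micro: 0; S2 reads c1=0 → after 1×micro: -128 ⇒ (c0=729/64, c1=0, c2=-128)
[Gauss-Seidel] macro 1: S0 reads c0=1 → after 1×micro: 3/2; S1 reads c1=0 → after 1×micro: 0; S2 reads c1=0 → after 1×micro: -4 ⇒ (c0=3/2, c1=0, c2=-4)
[Gauss-Seidel] macro 2: S0 reads c0=3/2 → after 1×micro: 9/4; S1 reads c1=0 → after 1×micro: 0; S2 reads c1=0 → after 1×micro: -8 ⇒ (c0=9/4, c1=0, c2=-8)
[Gauss-Seidel] macro 3: S0 reads c0=9/4 → after 1×micro: 27/8; S1 reads c1=0 → after 1×micro: 0; S2 reads c1=0 → after 1×micro: -16 ⇒ (c0=27/8, c1=0, c2=-16)
[Gauss-Seidel] macro 4: S0 reads c0=27/8 → after 1×micro: 81/16; S1 reads c1=0 → after 1×micro: 0; S2 reads c1=0 → after 1×micro: -32 ⇒ (c0=81/16, c1=0, c2=-32)
[Gauss-Seidel] macro 5: S0 reads c0=81/16 → after 1×micro: 243/32; S1 reads c1=0 → after 1×micro: 0; S2 reads c1=0 → after 1×micro: -64 ⇒ (c0=243/32, c1=0, c2=-64)
[Gauss-Seidel] macro 6: S0 reads c0=243/32 → after 1×micro: 729/64; S1 reads c1=0 → after 1×micro: 0; S2 reads c1=0 → after 1×micro: -128 ⇒ (c0=729/64, c1=0, c2=-128)

first divergence at macro-step: never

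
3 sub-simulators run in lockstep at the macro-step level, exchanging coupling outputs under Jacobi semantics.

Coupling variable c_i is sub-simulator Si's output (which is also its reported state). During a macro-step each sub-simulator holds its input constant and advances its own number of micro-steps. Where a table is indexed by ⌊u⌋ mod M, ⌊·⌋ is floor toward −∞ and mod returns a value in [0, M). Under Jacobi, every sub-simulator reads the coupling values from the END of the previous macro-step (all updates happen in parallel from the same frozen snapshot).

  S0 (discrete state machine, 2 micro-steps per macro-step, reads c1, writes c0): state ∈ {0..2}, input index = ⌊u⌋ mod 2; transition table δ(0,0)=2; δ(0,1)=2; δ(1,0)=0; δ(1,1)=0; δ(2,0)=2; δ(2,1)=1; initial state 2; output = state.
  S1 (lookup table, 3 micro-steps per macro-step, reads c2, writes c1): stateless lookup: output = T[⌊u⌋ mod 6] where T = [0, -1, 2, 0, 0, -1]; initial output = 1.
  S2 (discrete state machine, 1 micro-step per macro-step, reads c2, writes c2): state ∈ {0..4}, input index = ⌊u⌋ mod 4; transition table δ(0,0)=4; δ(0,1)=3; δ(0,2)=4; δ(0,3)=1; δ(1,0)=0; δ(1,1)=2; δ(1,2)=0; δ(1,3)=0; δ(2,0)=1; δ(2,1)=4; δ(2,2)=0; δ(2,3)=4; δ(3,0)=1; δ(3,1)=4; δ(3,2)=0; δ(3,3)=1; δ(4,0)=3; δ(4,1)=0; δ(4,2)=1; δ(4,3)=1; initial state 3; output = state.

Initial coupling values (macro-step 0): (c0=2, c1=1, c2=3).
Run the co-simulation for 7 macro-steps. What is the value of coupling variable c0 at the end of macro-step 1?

c0 at macro-step 1 = 0

macro 1: S0 reads c1=1 → after 2×micro: 0; S1 reads c2=3 → after 3×micro: 0; S2 reads c2=3 → after 1×micro: 1 ⇒ (c0=0, c1=0, c2=1)
macro 2: S0 reads c1=0 → after 2×micro: 2; S1 reads c2=1 → after 3×micro: -1; S2 reads c2=1 → after 1×micro: 2 ⇒ (c0=2, c1=-1, c2=2)
macro 3: S0 reads c1=-1 → after 2×micro: 0; S1 reads c2=2 → after 3×micro: 2; S2 reads c2=2 → after 1×micro: 0 ⇒ (c0=0, c1=2, c2=0)
macro 4: S0 reads c1=2 → after 2×micro: 2; S1 reads c2=0 → after 3×micro: 0; S2 reads c2=0 → after 1×micro: 4 ⇒ (c0=2, c1=0, c2=4)
macro 5: S0 reads c1=0 → after 2×micro: 2; S1 reads c2=4 → after 3×micro: 0; S2 reads c2=4 → after 1×micro: 3 ⇒ (c0=2, c1=0, c2=3)
macro 6: S0 reads c1=0 → after 2×micro: 2; S1 reads c2=3 → after 3×micro: 0; S2 reads c2=3 → after 1×micro: 1 ⇒ (c0=2, c1=0, c2=1)
macro 7: S0 reads c1=0 → after 2×micro: 2; S1 reads c2=1 → after 3×micro: -1; S2 reads c2=1 → after 1×micro: 2 ⇒ (c0=2, c1=-1, c2=2)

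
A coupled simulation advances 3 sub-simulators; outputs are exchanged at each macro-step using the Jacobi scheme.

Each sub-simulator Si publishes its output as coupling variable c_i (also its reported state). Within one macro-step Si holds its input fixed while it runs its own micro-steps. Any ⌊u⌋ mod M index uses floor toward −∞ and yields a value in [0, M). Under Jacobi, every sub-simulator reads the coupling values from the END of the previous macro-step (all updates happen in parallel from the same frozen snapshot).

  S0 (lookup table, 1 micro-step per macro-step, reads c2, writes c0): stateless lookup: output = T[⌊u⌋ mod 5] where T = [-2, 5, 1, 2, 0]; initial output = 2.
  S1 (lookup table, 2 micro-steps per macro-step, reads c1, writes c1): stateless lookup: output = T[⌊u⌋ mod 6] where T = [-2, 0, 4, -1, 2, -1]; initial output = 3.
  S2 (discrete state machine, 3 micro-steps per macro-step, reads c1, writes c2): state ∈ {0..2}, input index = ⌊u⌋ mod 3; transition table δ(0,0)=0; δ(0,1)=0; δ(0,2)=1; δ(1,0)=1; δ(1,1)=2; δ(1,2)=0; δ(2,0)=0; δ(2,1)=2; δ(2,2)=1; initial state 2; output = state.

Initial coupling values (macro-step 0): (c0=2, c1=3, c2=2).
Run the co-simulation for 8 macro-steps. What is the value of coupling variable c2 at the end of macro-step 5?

macro 1: S0 reads c2=2 → after 1×micro: 1; S1 reads c1=3 → after 2×micro: -1; S2 reads c1=3 → after 3×micro: 0 ⇒ (c0=1, c1=-1, c2=0)
macro 2: S0 reads c2=0 → after 1×micro: -2; S1 reads c1=-1 → after 2×micro: -1; S2 reads c1=-1 → after 3×micro: 1 ⇒ (c0=-2, c1=-1, c2=1)
macro 3: S0 reads c2=1 → after 1×micro: 5; S1 reads c1=-1 → after 2×micro: -1; S2 reads c1=-1 → after 3×micro: 0 ⇒ (c0=5, c1=-1, c2=0)
macro 4: S0 reads c2=0 → after 1×micro: -2; S1 reads c1=-1 → after 2×micro: -1; S2 reads c1=-1 → after 3×micro: 1 ⇒ (c0=-2, c1=-1, c2=1)
macro 5: S0 reads c2=1 → after 1×micro: 5; S1 reads c1=-1 → after 2×micro: -1; S2 reads c1=-1 → after 3×micro: 0 ⇒ (c0=5, c1=-1, c2=0)
macro 6: S0 reads c2=0 → after 1×micro: -2; S1 reads c1=-1 → after 2×micro: -1; S2 reads c1=-1 → after 3×micro: 1 ⇒ (c0=-2, c1=-1, c2=1)
macro 7: S0 reads c2=1 → after 1×micro: 5; S1 reads c1=-1 → after 2×micro: -1; S2 reads c1=-1 → after 3×micro: 0 ⇒ (c0=5, c1=-1, c2=0)
macro 8: S0 reads c2=0 → after 1×micro: -2; S1 reads c1=-1 → after 2×micro: -1; S2 reads c1=-1 → after 3×micro: 1 ⇒ (c0=-2, c1=-1, c2=1)

c2 at macro-step 5 = 0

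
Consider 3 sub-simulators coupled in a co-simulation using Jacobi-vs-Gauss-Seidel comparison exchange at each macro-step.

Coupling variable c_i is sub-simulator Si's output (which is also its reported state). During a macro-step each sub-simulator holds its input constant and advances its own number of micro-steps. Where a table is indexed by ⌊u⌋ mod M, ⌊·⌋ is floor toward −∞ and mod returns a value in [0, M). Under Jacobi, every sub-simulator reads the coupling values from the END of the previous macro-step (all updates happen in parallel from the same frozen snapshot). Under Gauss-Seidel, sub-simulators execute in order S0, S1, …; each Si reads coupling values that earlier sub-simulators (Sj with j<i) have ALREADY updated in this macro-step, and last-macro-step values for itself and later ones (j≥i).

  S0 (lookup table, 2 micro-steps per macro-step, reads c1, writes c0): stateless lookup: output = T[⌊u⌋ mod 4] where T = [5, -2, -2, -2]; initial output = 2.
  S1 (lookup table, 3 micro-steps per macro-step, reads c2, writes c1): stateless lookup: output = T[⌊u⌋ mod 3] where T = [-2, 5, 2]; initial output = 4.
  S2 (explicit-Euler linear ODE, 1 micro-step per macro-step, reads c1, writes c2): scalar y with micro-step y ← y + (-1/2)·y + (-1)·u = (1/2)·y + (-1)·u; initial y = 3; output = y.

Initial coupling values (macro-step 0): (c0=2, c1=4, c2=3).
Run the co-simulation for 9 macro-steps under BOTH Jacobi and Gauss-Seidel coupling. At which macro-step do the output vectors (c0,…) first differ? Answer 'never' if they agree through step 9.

[Jacobi] macro 1: S0 reads c1=4 → after 2×micro: 5; S1 reads c2=3 → after 3×micro: -2; S2 reads c1=4 → after 1×micro: -5/2 ⇒ (c0=5, c1=-2, c2=-5/2)
[Jacobi] macro 2: S0 reads c1=-2 → after 2×micro: -2; S1 reads c2=-5/2 → after 3×micro: -2; S2 reads c1=-2 → after 1×micro: 3/4 ⇒ (c0=-2, c1=-2, c2=3/4)
[Jacobi] macro 3: S0 reads c1=-2 → after 2×micro: -2; S1 reads c2=3/4 → after 3×micro: -2; S2 reads c1=-2 → after 1×micro: 19/8 ⇒ (c0=-2, c1=-2, c2=19/8)
[Jacobi] macro 4: S0 reads c1=-2 → after 2×micro: -2; S1 reads c2=19/8 → after 3×micro: 2; S2 reads c1=-2 → after 1×micro: 51/16 ⇒ (c0=-2, c1=2, c2=51/16)
[Jacobi] macro 5: S0 reads c1=2 → after 2×micro: -2; S1 reads c2=51/16 → after 3×micro: -2; S2 reads c1=2 → after 1×micro: -13/32 ⇒ (c0=-2, c1=-2, c2=-13/32)
[Jacobi] macro 6: S0 reads c1=-2 → after 2×micro: -2; S1 reads c2=-13/32 → after 3×micro: 2; S2 reads c1=-2 → after 1×micro: 115/64 ⇒ (c0=-2, c1=2, c2=115/64)
[Jacobi] macro 7: S0 reads c1=2 → after 2×micro: -2; S1 reads c2=115/64 → after 3×micro: 5; S2 reads c1=2 → after 1×micro: -141/128 ⇒ (c0=-2, c1=5, c2=-141/128)
[Jacobi] macro 8: S0 reads c1=5 → after 2×micro: -2; S1 reads c2=-141/128 → after 3×micro: 5; S2 reads c1=5 → after 1×micro: -1421/256 ⇒ (c0=-2, c1=5, c2=-1421/256)
[Jacobi] macro 9: S0 reads c1=5 → after 2×micro: -2; S1 reads c2=-1421/256 → after 3×micro: -2; S2 reads c1=5 → after 1×micro: -3981/512 ⇒ (c0=-2, c1=-2, c2=-3981/512)
[Gauss-Seidel] macro 1: S0 reads c1=4 → after 2×micro: 5; S1 reads c2=3 → after 3×micro: -2; S2 reads c1=-2 → after 1×micro: 7/2 ⇒ (c0=5, c1=-2, c2=7/2)
[Gauss-Seidel] macro 2: S0 reads c1=-2 → after 2×micro: -2; S1 reads c2=7/2 → after 3×micro: -2; S2 reads c1=-2 → after 1×micro: 15/4 ⇒ (c0=-2, c1=-2, c2=15/4)
[Gauss-Seidel] macro 3: S0 reads c1=-2 → after 2×micro: -2; S1 reads c2=15/4 → after 3×micro: -2; S2 reads c1=-2 → after 1×micro: 31/8 ⇒ (c0=-2, c1=-2, c2=31/8)
[Gauss-Seidel] macro 4: S0 reads c1=-2 → after 2×micro: -2; S1 reads c2=31/8 → after 3×micro: -2; S2 reads c1=-2 → after 1×micro: 63/16 ⇒ (c0=-2, c1=-2, c2=63/16)
[Gauss-Seidel] macro 5: S0 reads c1=-2 → after 2×micro: -2; S1 reads c2=63/16 → after 3×micro: -2; S2 reads c1=-2 → after 1×micro: 127/32 ⇒ (c0=-2, c1=-2, c2=127/32)
[Gauss-Seidel] macro 6: S0 reads c1=-2 → after 2×micro: -2; S1 reads c2=127/32 → after 3×micro: -2; S2 reads c1=-2 → after 1×micro: 255/64 ⇒ (c0=-2, c1=-2, c2=255/64)
[Gauss-Seidel] macro 7: S0 reads c1=-2 → after 2×micro: -2; S1 reads c2=255/64 → after 3×micro: -2; S2 reads c1=-2 → after 1×micro: 511/128 ⇒ (c0=-2, c1=-2, c2=511/128)
[Gauss-Seidel] macro 8: S0 reads c1=-2 → after 2×micro: -2; S1 reads c2=511/128 → after 3×micro: -2; S2 reads c1=-2 → after 1×micro: 1023/256 ⇒ (c0=-2, c1=-2, c2=1023/256)
[Gauss-Seidel] macro 9: S0 reads c1=-2 → after 2×micro: -2; S1 reads c2=1023/256 → after 3×micro: -2; S2 reads c1=-2 → after 1×micro: 2047/512 ⇒ (c0=-2, c1=-2, c2=2047/512)

first divergence at macro-step: 1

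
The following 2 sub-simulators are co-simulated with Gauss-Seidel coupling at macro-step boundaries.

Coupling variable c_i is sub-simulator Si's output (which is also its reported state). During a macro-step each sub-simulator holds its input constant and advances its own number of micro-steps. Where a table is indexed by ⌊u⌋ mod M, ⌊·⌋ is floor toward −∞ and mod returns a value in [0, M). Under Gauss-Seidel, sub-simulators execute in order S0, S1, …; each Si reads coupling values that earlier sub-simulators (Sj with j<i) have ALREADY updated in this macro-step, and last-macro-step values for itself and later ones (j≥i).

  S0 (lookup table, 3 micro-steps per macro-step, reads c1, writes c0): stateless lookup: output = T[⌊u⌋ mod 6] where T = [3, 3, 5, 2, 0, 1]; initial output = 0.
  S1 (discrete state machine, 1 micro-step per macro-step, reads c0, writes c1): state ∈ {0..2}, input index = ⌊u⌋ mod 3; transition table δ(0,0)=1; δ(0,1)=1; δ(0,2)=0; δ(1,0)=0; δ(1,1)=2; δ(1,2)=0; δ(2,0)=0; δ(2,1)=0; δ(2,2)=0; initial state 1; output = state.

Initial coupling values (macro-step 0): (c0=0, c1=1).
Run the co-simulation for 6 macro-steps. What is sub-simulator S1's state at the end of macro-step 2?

macro 1: S0 reads c1=1 → after 3×micro: 3; S1 reads c0=3 → after 1×micro: 0 ⇒ (c0=3, c1=0)
macro 2: S0 reads c1=0 → after 3×micro: 3; S1 reads c0=3 → after 1×micro: 1 ⇒ (c0=3, c1=1)
macro 3: S0 reads c1=1 → after 3×micro: 3; S1 reads c0=3 → after 1×micro: 0 ⇒ (c0=3, c1=0)
macro 4: S0 reads c1=0 → after 3×micro: 3; S1 reads c0=3 → after 1×micro: 1 ⇒ (c0=3, c1=1)
macro 5: S0 reads c1=1 → after 3×micro: 3; S1 reads c0=3 → after 1×micro: 0 ⇒ (c0=3, c1=0)
macro 6: S0 reads c1=0 → after 3×micro: 3; S1 reads c0=3 → after 1×micro: 1 ⇒ (c0=3, c1=1)

S1 state at macro-step 2 = 1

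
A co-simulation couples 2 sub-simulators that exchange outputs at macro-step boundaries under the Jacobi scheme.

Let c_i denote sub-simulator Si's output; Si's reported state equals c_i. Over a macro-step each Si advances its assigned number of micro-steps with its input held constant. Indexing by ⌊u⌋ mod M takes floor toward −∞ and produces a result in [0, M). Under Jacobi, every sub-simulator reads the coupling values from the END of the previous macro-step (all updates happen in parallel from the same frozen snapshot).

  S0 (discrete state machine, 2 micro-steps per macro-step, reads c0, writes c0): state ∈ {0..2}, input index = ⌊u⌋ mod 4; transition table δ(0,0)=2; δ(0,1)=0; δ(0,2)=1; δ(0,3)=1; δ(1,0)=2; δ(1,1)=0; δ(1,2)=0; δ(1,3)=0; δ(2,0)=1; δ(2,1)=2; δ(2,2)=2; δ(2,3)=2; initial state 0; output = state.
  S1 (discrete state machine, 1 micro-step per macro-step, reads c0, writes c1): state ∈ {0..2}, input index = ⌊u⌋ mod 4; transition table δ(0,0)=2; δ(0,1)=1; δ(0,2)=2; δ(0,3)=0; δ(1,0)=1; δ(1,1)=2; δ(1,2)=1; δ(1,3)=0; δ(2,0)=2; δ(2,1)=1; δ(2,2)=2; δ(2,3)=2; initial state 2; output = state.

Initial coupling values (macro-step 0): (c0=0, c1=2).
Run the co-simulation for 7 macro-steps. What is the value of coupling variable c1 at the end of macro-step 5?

macro 1: S0 reads c0=0 → after 2×micro: 1; S1 reads c0=0 → after 1×micro: 2 ⇒ (c0=1, c1=2)
macro 2: S0 reads c0=1 → after 2×micro: 0; S1 reads c0=1 → after 1×micro: 1 ⇒ (c0=0, c1=1)
macro 3: S0 reads c0=0 → after 2×micro: 1; S1 reads c0=0 → after 1×micro: 1 ⇒ (c0=1, c1=1)
macro 4: S0 reads c0=1 → after 2×micro: 0; S1 reads c0=1 → after 1×micro: 2 ⇒ (c0=0, c1=2)
macro 5: S0 reads c0=0 → after 2×micro: 1; S1 reads c0=0 → after 1×micro: 2 ⇒ (c0=1, c1=2)
macro 6: S0 reads c0=1 → after 2×micro: 0; S1 reads c0=1 → after 1×micro: 1 ⇒ (c0=0, c1=1)
macro 7: S0 reads c0=0 → after 2×micro: 1; S1 reads c0=0 → after 1×micro: 1 ⇒ (c0=1, c1=1)

c1 at macro-step 5 = 2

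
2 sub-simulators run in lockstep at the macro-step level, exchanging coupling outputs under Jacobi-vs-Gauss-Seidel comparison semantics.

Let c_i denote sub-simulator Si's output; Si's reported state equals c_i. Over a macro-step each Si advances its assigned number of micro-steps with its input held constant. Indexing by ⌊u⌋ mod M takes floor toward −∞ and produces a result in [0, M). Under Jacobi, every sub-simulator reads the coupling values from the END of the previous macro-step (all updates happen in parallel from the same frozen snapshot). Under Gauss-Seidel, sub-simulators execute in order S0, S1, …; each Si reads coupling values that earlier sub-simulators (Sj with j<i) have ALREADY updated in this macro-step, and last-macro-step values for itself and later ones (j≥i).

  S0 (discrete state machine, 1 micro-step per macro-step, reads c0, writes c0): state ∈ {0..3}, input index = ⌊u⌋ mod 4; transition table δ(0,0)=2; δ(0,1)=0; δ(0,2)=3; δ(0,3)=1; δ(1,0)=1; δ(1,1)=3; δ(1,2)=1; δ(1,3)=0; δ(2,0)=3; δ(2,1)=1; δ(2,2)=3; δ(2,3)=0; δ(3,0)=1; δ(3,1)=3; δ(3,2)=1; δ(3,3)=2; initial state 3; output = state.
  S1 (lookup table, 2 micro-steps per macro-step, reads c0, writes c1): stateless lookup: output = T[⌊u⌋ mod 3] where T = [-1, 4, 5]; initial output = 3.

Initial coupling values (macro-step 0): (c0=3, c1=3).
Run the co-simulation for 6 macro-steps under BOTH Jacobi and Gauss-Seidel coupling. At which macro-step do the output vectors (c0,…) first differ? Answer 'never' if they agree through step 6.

first divergence at macro-step: 1

[Jacobi] macro 1: S0 reads c0=3 → after 1×micro: 2; S1 reads c0=3 → after 2×micro: -1 ⇒ (c0=2, c1=-1)
[Jacobi] macro 2: S0 reads c0=2 → after 1×micro: 3; S1 reads c0=2 → after 2×micro: 5 ⇒ (c0=3, c1=5)
[Jacobi] macro 3: S0 reads c0=3 → after 1×micro: 2; S1 reads c0=3 → after 2×micro: -1 ⇒ (c0=2, c1=-1)
[Jacobi] macro 4: S0 reads c0=2 → after 1×micro: 3; S1 reads c0=2 → after 2×micro: 5 ⇒ (c0=3, c1=5)
[Jacobi] macro 5: S0 reads c0=3 → after 1×micro: 2; S1 reads c0=3 → after 2×micro: -1 ⇒ (c0=2, c1=-1)
[Jacobi] macro 6: S0 reads c0=2 → after 1×micro: 3; S1 reads c0=2 → after 2×micro: 5 ⇒ (c0=3, c1=5)
[Gauss-Seidel] macro 1: S0 reads c0=3 → after 1×micro: 2; S1 reads c0=2 → after 2×micro: 5 ⇒ (c0=2, c1=5)
[Gauss-Seidel] macro 2: S0 reads c0=2 → after 1×micro: 3; S1 reads c0=3 → after 2×micro: -1 ⇒ (c0=3, c1=-1)
[Gauss-Seidel] macro 3: S0 reads c0=3 → after 1×micro: 2; S1 reads c0=2 → after 2×micro: 5 ⇒ (c0=2, c1=5)
[Gauss-Seidel] macro 4: S0 reads c0=2 → after 1×micro: 3; S1 reads c0=3 → after 2×micro: -1 ⇒ (c0=3, c1=-1)
[Gauss-Seidel] macro 5: S0 reads c0=3 → after 1×micro: 2; S1 reads c0=2 → after 2×micro: 5 ⇒ (c0=2, c1=5)
[Gauss-Seidel] macro 6: S0 reads c0=2 → after 1×micro: 3; S1 reads c0=3 → after 2×micro: -1 ⇒ (c0=3, c1=-1)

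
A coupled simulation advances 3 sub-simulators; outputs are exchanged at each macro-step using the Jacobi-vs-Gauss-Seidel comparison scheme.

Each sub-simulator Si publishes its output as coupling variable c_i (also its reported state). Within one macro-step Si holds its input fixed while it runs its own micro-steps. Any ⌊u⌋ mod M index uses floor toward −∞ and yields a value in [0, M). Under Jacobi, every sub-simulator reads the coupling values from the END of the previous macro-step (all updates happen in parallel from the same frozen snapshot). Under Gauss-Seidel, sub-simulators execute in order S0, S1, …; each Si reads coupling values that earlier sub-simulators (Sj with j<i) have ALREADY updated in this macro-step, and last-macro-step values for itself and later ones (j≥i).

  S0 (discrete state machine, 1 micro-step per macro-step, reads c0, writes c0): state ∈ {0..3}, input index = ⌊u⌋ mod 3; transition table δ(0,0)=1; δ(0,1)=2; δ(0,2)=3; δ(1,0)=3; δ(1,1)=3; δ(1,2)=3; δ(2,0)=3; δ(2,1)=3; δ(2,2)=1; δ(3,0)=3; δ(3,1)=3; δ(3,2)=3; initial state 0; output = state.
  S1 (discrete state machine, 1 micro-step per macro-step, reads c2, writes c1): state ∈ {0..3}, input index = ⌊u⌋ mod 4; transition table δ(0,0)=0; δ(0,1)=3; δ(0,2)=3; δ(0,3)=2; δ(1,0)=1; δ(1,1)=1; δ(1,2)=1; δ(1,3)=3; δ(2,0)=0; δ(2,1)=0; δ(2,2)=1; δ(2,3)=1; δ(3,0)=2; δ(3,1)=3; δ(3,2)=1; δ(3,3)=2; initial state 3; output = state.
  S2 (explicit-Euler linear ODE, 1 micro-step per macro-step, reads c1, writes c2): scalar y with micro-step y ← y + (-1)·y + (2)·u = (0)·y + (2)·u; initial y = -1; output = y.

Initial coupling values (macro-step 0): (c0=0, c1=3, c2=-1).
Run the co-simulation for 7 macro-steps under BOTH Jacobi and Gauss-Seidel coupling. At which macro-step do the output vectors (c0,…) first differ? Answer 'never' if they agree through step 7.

first divergence at macro-step: 1

[Jacobi] macro 1: S0 reads c0=0 → after 1×micro: 1; S1 reads c2=-1 → after 1×micro: 2; S2 reads c1=3 → after 1×micro: 6 ⇒ (c0=1, c1=2, c2=6)
[Jacobi] macro 2: S0 reads c0=1 → after 1×micro: 3; S1 reads c2=6 → after 1×micro: 1; S2 reads c1=2 → after 1×micro: 4 ⇒ (c0=3, c1=1, c2=4)
[Jacobi] macro 3: S0 reads c0=3 → after 1×micro: 3; S1 reads c2=4 → after 1×micro: 1; S2 reads c1=1 → after 1×micro: 2 ⇒ (c0=3, c1=1, c2=2)
[Jacobi] macro 4: S0 reads c0=3 → after 1×micro: 3; S1 reads c2=2 → after 1×micro: 1; S2 reads c1=1 → after 1×micro: 2 ⇒ (c0=3, c1=1, c2=2)
[Jacobi] macro 5: S0 reads c0=3 → after 1×micro: 3; S1 reads c2=2 → after 1×micro: 1; S2 reads c1=1 → after 1×micro: 2 ⇒ (c0=3, c1=1, c2=2)
[Jacobi] macro 6: S0 reads c0=3 → after 1×micro: 3; S1 reads c2=2 → after 1×micro: 1; S2 reads c1=1 → after 1×micro: 2 ⇒ (c0=3, c1=1, c2=2)
[Jacobi] macro 7: S0 reads c0=3 → after 1×micro: 3; S1 reads c2=2 → after 1×micro: 1; S2 reads c1=1 → after 1×micro: 2 ⇒ (c0=3, c1=1, c2=2)
[Gauss-Seidel] macro 1: S0 reads c0=0 → after 1×micro: 1; S1 reads c2=-1 → after 1×micro: 2; S2 reads c1=2 → after 1×micro: 4 ⇒ (c0=1, c1=2, c2=4)
[Gauss-Seidel] macro 2: S0 reads c0=1 → after 1×micro: 3; S1 reads c2=4 → after 1×micro: 0; S2 reads c1=0 → after 1×micro: 0 ⇒ (c0=3, c1=0, c2=0)
[Gauss-Seidel] macro 3: S0 reads c0=3 → after 1×micro: 3; S1 reads c2=0 → after 1×micro: 0; S2 reads c1=0 → after 1×micro: 0 ⇒ (c0=3, c1=0, c2=0)
[Gauss-Seidel] macro 4: S0 reads c0=3 → after 1×micro: 3; S1 reads c2=0 → after 1×micro: 0; S2 reads c1=0 → after 1×micro: 0 ⇒ (c0=3, c1=0, c2=0)
[Gauss-Seidel] macro 5: S0 reads c0=3 → after 1×micro: 3; S1 reads c2=0 → after 1×micro: 0; S2 reads c1=0 → after 1×micro: 0 ⇒ (c0=3, c1=0, c2=0)
[Gauss-Seidel] macro 6: S0 reads c0=3 → after 1×micro: 3; S1 reads c2=0 → after 1×micro: 0; S2 reads c1=0 → after 1×micro: 0 ⇒ (c0=3, c1=0, c2=0)
[Gauss-Seidel] macro 7: S0 reads c0=3 → after 1×micro: 3; S1 reads c2=0 → after 1×micro: 0; S2 reads c1=0 → after 1×micro: 0 ⇒ (c0=3, c1=0, c2=0)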